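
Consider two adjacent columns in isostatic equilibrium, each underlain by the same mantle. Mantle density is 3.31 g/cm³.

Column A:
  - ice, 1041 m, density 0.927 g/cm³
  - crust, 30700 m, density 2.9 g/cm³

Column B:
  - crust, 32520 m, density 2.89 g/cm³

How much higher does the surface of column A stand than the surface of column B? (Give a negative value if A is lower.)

426 m

For any compensation level in the mantle, the mantle terms cancel and isostasy reduces to e = (Σt_A − Σt_B) − (Σ(ρt)_A − Σ(ρt)_B) / ρ_m.
Σt_A = 31741 m; Σt_B = 32520 m; Σ(ρt)_A = 89995.007; Σ(ρt)_B = 93982.8 (in m·g/cm³).
e = (31741 − 32520) − (89995.007 − 93982.8) / 3.31 = 426 m.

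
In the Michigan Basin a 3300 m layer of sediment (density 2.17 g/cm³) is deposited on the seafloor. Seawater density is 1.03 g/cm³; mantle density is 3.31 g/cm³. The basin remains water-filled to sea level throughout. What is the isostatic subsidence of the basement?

Submarine loading: the sediment displaces seawater, and the subsidence is in turn flooded, so s (ρ_m − ρ_w) = t (ρ_sed − ρ_w).
s = 3300 m × (2.17 − 1.03) / (3.31 − 1.03) = 1650 m.

1650 m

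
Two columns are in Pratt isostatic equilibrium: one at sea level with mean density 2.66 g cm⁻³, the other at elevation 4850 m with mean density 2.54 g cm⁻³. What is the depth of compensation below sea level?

103000 m

ρ_ref D = ρ (D + h) → D (ρ_ref − ρ) = ρ h.
D = ρ h/(ρ_ref − ρ) = 2.54 × 4850 m/(2.66 − 2.54) = 103000 m.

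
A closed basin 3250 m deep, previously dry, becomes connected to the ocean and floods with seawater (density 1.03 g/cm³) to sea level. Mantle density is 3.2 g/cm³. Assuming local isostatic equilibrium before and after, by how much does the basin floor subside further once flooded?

After flooding the water column is d + s deep. Its weight must equal the weight of mantle displaced by the extra subsidence s: (d + s) ρ_w = s ρ_m.
s = d ρ_w / (ρ_m − ρ_w) = 3250 m × 1.03/(3.2 − 1.03) = 1540 m.

1540 m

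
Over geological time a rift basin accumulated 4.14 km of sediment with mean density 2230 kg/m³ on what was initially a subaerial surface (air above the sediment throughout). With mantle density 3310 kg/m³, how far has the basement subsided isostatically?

Subaerial load: s = t ρ_sed / ρ_m = 4.14 km × 2230/3310 = 2.79 km.

2.79 km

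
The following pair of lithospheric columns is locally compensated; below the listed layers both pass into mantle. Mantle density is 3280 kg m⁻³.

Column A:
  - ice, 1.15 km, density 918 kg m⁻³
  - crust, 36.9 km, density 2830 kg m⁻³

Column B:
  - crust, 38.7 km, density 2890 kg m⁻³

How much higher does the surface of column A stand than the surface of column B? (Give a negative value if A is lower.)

For any compensation level in the mantle, the mantle terms cancel and isostasy reduces to e = (Σt_A − Σt_B) − (Σ(ρt)_A − Σ(ρt)_B) / ρ_m.
Σt_A = 38.05 km; Σt_B = 38.7 km; Σ(ρt)_A = 105482.7; Σ(ρt)_B = 111843 (in km·kg m⁻³).
e = (38.05 − 38.7) − (105482.7 − 111843) / 3280 = 1.29 km.

1.29 km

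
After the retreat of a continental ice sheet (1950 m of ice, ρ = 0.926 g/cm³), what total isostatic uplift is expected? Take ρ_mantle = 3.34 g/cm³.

Removing the load lets mantle flow back in; uplift u satisfies ρ_ice t = ρ_m u.
u = t ρ_ice/ρ_m = 1950 m × 0.926/3.34 = 541 m.

541 m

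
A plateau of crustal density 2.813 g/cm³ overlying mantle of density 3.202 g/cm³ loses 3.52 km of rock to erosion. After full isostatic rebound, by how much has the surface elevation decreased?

0.428 km

Rebound u = e ρ_c/ρ_m = 3.52 km × 2.813/3.202 = 3.092 km.
Net surface drop = e − u = 3.52 km − 3.092 km = e (ρ_m − ρ_c)/ρ_m = 0.428 km.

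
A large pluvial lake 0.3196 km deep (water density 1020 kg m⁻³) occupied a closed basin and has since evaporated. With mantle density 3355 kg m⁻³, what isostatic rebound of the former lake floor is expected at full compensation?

0.0972 km

u = d ρ_w/ρ_m = 0.3196 km × 1020/3355 = 0.0972 km.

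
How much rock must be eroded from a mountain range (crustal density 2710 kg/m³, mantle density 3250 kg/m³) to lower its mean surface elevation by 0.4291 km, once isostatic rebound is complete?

2.58 km

Net drop Δ = e − u = e − e ρ_c/ρ_m = e (ρ_m − ρ_c)/ρ_m.
e = Δ ρ_m/(ρ_m − ρ_c) = 0.4291 km × 3250/540 = 2.58 km.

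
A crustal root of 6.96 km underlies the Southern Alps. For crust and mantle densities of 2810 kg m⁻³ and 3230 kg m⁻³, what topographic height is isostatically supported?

1.04 km

Balancing pressure at the compensation depth: ρ_c h = (ρ_m − ρ_c) r.
h = r (ρ_m − ρ_c) / ρ_c = 6.96 km × (3230 − 2810) / 2810 = 1.04 km.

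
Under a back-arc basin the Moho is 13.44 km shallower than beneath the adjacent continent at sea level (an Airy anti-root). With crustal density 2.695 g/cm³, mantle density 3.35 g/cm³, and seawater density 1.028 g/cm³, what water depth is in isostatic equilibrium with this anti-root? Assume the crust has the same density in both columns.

5.28 km

Replacing a thickness d of crust by seawater at the top must be balanced by replacing crust with mantle at the base: d (ρ_c − ρ_w) = a (ρ_m − ρ_c).
d = a (ρ_m − ρ_c)/(ρ_c − ρ_w) = 13.44 km × 0.655/1.667 = 5.28 km.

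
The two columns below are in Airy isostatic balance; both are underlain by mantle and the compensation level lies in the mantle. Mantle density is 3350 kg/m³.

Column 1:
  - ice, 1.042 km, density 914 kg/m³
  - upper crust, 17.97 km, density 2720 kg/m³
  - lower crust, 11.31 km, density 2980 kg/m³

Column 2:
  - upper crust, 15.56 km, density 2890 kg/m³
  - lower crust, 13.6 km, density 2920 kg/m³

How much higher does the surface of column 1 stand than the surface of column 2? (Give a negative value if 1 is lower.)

1.5 km

For any compensation level in the mantle, the mantle terms cancel and isostasy reduces to e = (Σt_1 − Σt_2) − (Σ(ρt)_1 − Σ(ρt)_2) / ρ_m.
Σt_1 = 30.322 km; Σt_2 = 29.16 km; Σ(ρt)_1 = 83534.588; Σ(ρt)_2 = 84680.4 (in km·kg/m³).
e = (30.322 − 29.16) − (83534.588 − 84680.4) / 3350 = 1.5 km.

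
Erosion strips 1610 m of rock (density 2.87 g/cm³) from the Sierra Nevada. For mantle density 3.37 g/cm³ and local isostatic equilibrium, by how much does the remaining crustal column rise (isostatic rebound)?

1370 m

Unloading: uplift u = e ρ_c/ρ_m = 1610 m × 2.87/3.37 = 1370 m.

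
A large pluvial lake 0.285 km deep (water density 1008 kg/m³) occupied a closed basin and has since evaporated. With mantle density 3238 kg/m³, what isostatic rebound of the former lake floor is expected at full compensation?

u = d ρ_w/ρ_m = 0.285 km × 1008/3238 = 0.0887 km.

0.0887 km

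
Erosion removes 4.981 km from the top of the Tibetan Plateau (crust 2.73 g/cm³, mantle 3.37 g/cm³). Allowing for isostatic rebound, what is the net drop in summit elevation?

Rebound u = e ρ_c/ρ_m = 4.981 km × 2.73/3.37 = 4.035 km.
Net surface drop = e − u = 4.981 km − 4.035 km = e (ρ_m − ρ_c)/ρ_m = 0.946 km.

0.946 km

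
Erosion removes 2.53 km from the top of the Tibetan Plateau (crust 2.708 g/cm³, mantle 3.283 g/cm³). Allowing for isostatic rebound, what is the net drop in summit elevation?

Rebound u = e ρ_c/ρ_m = 2.53 km × 2.708/3.283 = 2.087 km.
Net surface drop = e − u = 2.53 km − 2.087 km = e (ρ_m − ρ_c)/ρ_m = 0.443 km.

0.443 km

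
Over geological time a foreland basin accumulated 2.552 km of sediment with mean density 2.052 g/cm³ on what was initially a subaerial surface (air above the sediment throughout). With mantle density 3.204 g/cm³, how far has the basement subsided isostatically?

1.63 km

Subaerial load: s = t ρ_sed / ρ_m = 2.552 km × 2.052/3.204 = 1.63 km.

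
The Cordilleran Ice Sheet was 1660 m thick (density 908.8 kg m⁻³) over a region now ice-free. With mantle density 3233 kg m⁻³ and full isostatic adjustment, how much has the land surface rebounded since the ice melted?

Removing the load lets mantle flow back in; uplift u satisfies ρ_ice t = ρ_m u.
u = t ρ_ice/ρ_m = 1660 m × 908.8/3233 = 467 m.

467 m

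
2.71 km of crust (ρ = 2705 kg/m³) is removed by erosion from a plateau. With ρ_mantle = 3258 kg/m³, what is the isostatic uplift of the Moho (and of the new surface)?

Unloading: uplift u = e ρ_c/ρ_m = 2.71 km × 2705/3258 = 2.25 km.

2.25 km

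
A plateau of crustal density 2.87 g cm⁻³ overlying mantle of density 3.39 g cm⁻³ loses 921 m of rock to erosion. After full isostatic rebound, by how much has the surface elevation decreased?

Rebound u = e ρ_c/ρ_m = 921 m × 2.87/3.39 = 779.7 m.
Net surface drop = e − u = 921 m − 779.7 m = e (ρ_m − ρ_c)/ρ_m = 141 m.

141 m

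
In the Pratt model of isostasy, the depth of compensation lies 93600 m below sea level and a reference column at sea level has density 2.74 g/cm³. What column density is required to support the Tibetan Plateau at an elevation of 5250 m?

Pratt balance: ρ_ref D = ρ (D + h).
ρ = ρ_ref D/(D + h) = 2.74 × 93600 m/(93600 m + 5250 m) = 2.59 g/cm³.

2.59 g/cm³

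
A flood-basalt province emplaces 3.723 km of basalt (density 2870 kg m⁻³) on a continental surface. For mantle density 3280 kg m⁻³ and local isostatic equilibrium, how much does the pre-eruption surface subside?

Subaerial loading: s = t ρ_load / ρ_m.
s = 3.723 km × 2870/3280 = 3.26 km.

3.26 km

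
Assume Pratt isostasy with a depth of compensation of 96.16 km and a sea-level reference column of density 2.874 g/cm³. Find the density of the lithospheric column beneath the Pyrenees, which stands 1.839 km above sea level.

2.82 g/cm³

Pratt balance: ρ_ref D = ρ (D + h).
ρ = ρ_ref D/(D + h) = 2.874 × 96.16 km/(96.16 km + 1.839 km) = 2.82 g/cm³.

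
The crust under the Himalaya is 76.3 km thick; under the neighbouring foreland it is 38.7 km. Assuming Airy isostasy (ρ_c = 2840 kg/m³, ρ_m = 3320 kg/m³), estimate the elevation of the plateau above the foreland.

Excess crust Δ = 76.3 km − 38.7 km = 37.6 km, split between elevation h and root r with h + r = Δ.
Airy balance ρ_c h = (ρ_m − ρ_c) r gives r = h ρ_c/(ρ_m − ρ_c), so h (1 + ρ_c/(ρ_m − ρ_c)) = Δ, i.e. h = Δ (ρ_m − ρ_c)/ρ_m.
h = 37.6 km × 480/3320 = 5.44 km.

5.44 km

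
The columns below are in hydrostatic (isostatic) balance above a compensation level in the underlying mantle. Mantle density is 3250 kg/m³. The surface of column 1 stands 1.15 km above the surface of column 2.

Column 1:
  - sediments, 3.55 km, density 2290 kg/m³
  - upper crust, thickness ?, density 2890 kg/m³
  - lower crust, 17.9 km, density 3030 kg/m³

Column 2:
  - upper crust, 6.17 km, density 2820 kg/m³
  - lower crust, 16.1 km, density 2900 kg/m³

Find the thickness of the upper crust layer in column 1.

Take the compensation level at the base of the deeper column (depth z_c below the surface of column 1) and equate Σ ρ_i t_i down to z_c; mantle fills any gap and the z_c terms cancel.
Column 1: 3.55×2290 + x×2890 + 17.9×3030 + (z_c − 21.45 − x)×3250
Column 2: 1.15×0 + 6.17×2820 + 16.1×2900 + (z_c − 1.15 − 22.27)×3250
The z_c×3250 term appears on both sides and cancels. Collect the known terms of each column as K = Σ(ρt)_known − 3250 × (depth of known layers): K_1 = 62366.5 − 3250×21.45 = −7346; K_2 = 64089.4 − 3250×(1.15 + 22.27) = −12025.6.
Balance: K_1 − x×(3250 − 2890) = K_2, so x = (K_1 − K_2)/(3250 − 2890) = 4679.6/360 = 13 km.

13 km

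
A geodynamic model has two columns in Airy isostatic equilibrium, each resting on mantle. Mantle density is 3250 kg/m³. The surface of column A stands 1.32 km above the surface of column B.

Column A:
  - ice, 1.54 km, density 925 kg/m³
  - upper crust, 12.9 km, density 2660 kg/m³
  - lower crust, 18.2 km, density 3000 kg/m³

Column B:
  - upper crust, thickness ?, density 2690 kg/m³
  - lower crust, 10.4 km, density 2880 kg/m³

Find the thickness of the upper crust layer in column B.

13.6 km

Take the compensation level at the base of the deeper column (depth z_c below the surface of column A) and equate Σ ρ_i t_i down to z_c; mantle fills any gap and the z_c terms cancel.
Column A: 1.54×925 + 12.9×2660 + 18.2×3000 + (z_c − 32.64)×3250
Column B: 1.32×0 + x×2690 + 10.4×2880 + (z_c − 1.32 − 10.4 − x)×3250
The z_c×3250 term appears on both sides and cancels. Collect the known terms of each column as K = Σ(ρt)_known − 3250 × (depth of known layers): K_A = 90338.5 − 3250×32.64 = −15741.5; K_B = 29952 − 3250×(1.32 + 10.4) = −8138.
Balance: K_A = K_B − x×(3250 − 2690), so x = (K_B − K_A)/(3250 − 2690) = 7603.5/560 = 13.6 km.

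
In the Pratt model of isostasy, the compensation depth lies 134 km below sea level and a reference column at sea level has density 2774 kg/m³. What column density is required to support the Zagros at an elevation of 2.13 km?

2730 kg/m³

Pratt balance: ρ_ref D = ρ (D + h).
ρ = ρ_ref D/(D + h) = 2774 × 134 km/(134 km + 2.13 km) = 2730 kg/m³.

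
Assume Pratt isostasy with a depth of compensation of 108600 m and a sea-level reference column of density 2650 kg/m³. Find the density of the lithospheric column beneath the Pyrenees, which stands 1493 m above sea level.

Pratt balance: ρ_ref D = ρ (D + h).
ρ = ρ_ref D/(D + h) = 2650 × 108600 m/(108600 m + 1493 m) = 2610 kg/m³.

2610 kg/m³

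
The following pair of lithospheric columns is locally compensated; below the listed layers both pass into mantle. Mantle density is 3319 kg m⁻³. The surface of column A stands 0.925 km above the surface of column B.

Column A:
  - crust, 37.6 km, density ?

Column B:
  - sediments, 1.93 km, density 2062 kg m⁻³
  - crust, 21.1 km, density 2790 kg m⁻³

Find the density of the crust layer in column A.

2880 kg m⁻³

Take the compensation level at the base of the deeper column (depth z_c below the surface of column A) and equate Σ ρ_i t_i down to z_c; mantle fills any gap and the z_c terms cancel.
Column A: 37.6×ρ + (z_c − 37.6)×3319
Column B: 0.925×0 + 1.93×2062 + 21.1×2790 + (z_c − 0.925 − 23.03)×3319
The z_c×3319 term appears on both sides and cancels. Collect the known terms of each column as K = Σ(ρt)_known − 3319 × (depth of known layers): K_A = 0 − 3319×37.6 = −124794.4; K_B = 62848.66 − 3319×(0.925 + 23.03) = −16657.985.
Balance: K_A + 37.6×ρ = K_B, so ρ = (K_B − K_A)/37.6 = 108136/37.6 = 2880 kg m⁻³.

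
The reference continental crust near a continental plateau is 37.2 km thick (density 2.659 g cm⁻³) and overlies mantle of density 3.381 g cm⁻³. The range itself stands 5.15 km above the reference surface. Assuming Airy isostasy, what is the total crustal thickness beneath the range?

61.3 km

Root depth r = h ρ_c / (ρ_m − ρ_c) = 5.15 km × 2.659 / 0.722 = 18.97 km.
Total thickness = T + h + r = 37.2 km + 5.15 km + 18.97 km = 61.3 km.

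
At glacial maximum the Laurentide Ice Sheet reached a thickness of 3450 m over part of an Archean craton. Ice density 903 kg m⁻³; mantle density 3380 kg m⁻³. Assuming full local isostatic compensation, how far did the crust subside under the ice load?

922 m

Equating mass per unit area of the two columns: the ice load ρ_ice t is balanced by mantle displaced below, ρ_m s.
s = t ρ_ice / ρ_m = 3450 m × 903/3380 = 922 m.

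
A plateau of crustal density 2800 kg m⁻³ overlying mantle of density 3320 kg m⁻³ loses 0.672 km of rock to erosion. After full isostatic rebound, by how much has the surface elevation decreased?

0.105 km

Rebound u = e ρ_c/ρ_m = 0.672 km × 2800/3320 = 0.5667 km.
Net surface drop = e − u = 0.672 km − 0.5667 km = e (ρ_m − ρ_c)/ρ_m = 0.105 km.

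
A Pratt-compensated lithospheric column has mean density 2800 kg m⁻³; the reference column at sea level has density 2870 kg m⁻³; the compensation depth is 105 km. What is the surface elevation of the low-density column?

2.62 km

ρ_ref D = ρ (D + h) → h = D (ρ_ref − ρ)/ρ.
h = 105 km × (2870 − 2800)/2800 = 2.62 km.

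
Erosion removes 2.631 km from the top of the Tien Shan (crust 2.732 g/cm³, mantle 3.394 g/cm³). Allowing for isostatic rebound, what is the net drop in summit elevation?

Rebound u = e ρ_c/ρ_m = 2.631 km × 2.732/3.394 = 2.118 km.
Net surface drop = e − u = 2.631 km − 2.118 km = e (ρ_m − ρ_c)/ρ_m = 0.513 km.

0.513 km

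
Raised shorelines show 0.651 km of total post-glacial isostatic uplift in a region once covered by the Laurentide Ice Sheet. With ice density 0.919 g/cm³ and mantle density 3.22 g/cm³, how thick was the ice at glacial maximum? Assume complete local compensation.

u = t ρ_ice/ρ_m → t = u ρ_m/ρ_ice = 0.651 km × 3.22/0.919 = 2.28 km.

2.28 km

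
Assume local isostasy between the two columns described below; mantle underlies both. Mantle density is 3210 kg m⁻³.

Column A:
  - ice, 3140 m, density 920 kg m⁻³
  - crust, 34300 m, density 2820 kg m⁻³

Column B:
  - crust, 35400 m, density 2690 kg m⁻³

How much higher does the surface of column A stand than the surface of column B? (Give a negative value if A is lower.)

673 m

For any compensation level in the mantle, the mantle terms cancel and isostasy reduces to e = (Σt_A − Σt_B) − (Σ(ρt)_A − Σ(ρt)_B) / ρ_m.
Σt_A = 37440 m; Σt_B = 35400 m; Σ(ρt)_A = 99614800; Σ(ρt)_B = 95226000 (in m·kg m⁻³).
e = (37440 − 35400) − (99614800 − 95226000) / 3210 = 673 m.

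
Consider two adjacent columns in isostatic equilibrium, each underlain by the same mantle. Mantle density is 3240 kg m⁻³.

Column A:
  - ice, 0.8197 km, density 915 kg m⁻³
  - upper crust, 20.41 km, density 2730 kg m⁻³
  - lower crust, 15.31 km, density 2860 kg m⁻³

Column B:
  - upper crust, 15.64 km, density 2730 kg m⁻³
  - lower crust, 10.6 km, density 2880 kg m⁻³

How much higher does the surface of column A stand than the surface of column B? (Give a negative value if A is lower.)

1.96 km

For any compensation level in the mantle, the mantle terms cancel and isostasy reduces to e = (Σt_A − Σt_B) − (Σ(ρt)_A − Σ(ρt)_B) / ρ_m.
Σt_A = 36.5397 km; Σt_B = 26.24 km; Σ(ρt)_A = 100255.925; Σ(ρt)_B = 73225.2 (in km·kg m⁻³).
e = (36.5397 − 26.24) − (100255.925 − 73225.2) / 3240 = 1.96 km.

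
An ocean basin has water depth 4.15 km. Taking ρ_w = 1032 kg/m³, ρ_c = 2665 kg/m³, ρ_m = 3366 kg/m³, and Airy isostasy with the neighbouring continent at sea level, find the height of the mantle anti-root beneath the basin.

9.67 km

Isostatic balance requires: replacing crust with seawater at the top is compensated by replacing crust with mantle at the base: d (ρ_c − ρ_w) = a (ρ_m − ρ_c).
a = d (ρ_c − ρ_w)/(ρ_m − ρ_c) = 4.15 km × 1633/701 = 9.67 km.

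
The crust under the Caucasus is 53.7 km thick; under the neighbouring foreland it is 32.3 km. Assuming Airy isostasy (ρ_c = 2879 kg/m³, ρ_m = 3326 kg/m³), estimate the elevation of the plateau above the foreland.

2.88 km

Excess crust Δ = 53.7 km − 32.3 km = 21.4 km, split between elevation h and root r with h + r = Δ.
Airy balance ρ_c h = (ρ_m − ρ_c) r gives r = h ρ_c/(ρ_m − ρ_c), so h (1 + ρ_c/(ρ_m − ρ_c)) = Δ, i.e. h = Δ (ρ_m − ρ_c)/ρ_m.
h = 21.4 km × 447/3326 = 2.88 km.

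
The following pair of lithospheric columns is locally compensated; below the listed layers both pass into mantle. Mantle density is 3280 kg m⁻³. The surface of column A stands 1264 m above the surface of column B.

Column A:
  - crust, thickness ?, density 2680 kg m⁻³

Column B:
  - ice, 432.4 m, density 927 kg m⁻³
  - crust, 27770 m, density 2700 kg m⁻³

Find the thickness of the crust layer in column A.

Take the compensation level at the base of the deeper column (depth z_c below the surface of column A) and equate Σ ρ_i t_i down to z_c; mantle fills any gap and the z_c terms cancel.
Column A: x×2680 + (z_c − 0 − x)×3280
Column B: 1264×0 + 432.4×927 + 27770×2700 + (z_c − 1264 − 28202.4)×3280
The z_c×3280 term appears on both sides and cancels. Collect the known terms of each column as K = Σ(ρt)_known − 3280 × (depth of known layers): K_A = 0 − 3280×0 = 0; K_B = 75379834.8 − 3280×(1264 + 28202.4) = −21269957.2.
Balance: K_A − x×(3280 − 2680) = K_B, so x = (K_A − K_B)/(3280 − 2680) = 21270000/600 = 35400 m.

35400 m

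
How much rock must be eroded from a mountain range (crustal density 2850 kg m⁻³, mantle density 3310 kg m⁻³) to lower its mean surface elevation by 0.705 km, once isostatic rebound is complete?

Net drop Δ = e − u = e − e ρ_c/ρ_m = e (ρ_m − ρ_c)/ρ_m.
e = Δ ρ_m/(ρ_m − ρ_c) = 0.705 km × 3310/460 = 5.07 km.

5.07 km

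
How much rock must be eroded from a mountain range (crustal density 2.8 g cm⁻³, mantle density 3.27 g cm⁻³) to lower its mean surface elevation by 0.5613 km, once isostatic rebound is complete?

3.91 km

Net drop Δ = e − u = e − e ρ_c/ρ_m = e (ρ_m − ρ_c)/ρ_m.
e = Δ ρ_m/(ρ_m − ρ_c) = 0.5613 km × 3.27/0.47 = 3.91 km.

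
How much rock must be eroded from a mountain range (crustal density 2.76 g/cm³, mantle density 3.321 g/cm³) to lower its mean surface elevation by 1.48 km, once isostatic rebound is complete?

Net drop Δ = e − u = e − e ρ_c/ρ_m = e (ρ_m − ρ_c)/ρ_m.
e = Δ ρ_m/(ρ_m − ρ_c) = 1.48 km × 3.321/0.561 = 8.76 km.

8.76 km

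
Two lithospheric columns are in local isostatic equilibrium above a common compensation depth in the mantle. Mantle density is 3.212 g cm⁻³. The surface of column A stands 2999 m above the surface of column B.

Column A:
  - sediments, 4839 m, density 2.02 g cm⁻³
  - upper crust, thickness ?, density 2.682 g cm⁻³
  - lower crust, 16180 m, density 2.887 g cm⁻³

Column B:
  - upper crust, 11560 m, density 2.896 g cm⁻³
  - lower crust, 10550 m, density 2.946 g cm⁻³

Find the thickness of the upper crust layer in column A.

Take the compensation level at the base of the deeper column (depth z_c below the surface of column A) and equate Σ ρ_i t_i down to z_c; mantle fills any gap and the z_c terms cancel.
Column A: 4839×2.02 + x×2.682 + 16180×2.887 + (z_c − 21019 − x)×3.212
Column B: 2999×0 + 11560×2.896 + 10550×2.946 + (z_c − 2999 − 22110)×3.212
The z_c×3.212 term appears on both sides and cancels. Collect the known terms of each column as K = Σ(ρt)_known − 3.212 × (depth of known layers): K_A = 56486.44 − 3.212×21019 = −11026.588; K_B = 64558.06 − 3.212×(2999 + 22110) = −16092.048.
Balance: K_A − x×(3.212 − 2.682) = K_B, so x = (K_A − K_B)/(3.212 − 2.682) = 5065.46/0.53 = 9560 m.

9560 m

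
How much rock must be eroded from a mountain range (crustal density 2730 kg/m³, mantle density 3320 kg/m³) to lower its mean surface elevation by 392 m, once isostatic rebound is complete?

Net drop Δ = e − u = e − e ρ_c/ρ_m = e (ρ_m − ρ_c)/ρ_m.
e = Δ ρ_m/(ρ_m − ρ_c) = 392 m × 3320/590 = 2210 m.

2210 m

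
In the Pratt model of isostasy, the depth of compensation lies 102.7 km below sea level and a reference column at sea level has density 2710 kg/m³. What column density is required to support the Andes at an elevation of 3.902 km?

2610 kg/m³

Pratt balance: ρ_ref D = ρ (D + h).
ρ = ρ_ref D/(D + h) = 2710 × 102.7 km/(102.7 km + 3.902 km) = 2610 kg/m³.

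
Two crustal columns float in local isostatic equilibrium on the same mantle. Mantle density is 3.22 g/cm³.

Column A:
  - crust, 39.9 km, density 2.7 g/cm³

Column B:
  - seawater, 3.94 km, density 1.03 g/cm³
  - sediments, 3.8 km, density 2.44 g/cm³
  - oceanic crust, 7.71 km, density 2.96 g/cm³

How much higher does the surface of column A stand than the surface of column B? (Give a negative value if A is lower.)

For any compensation level in the mantle, the mantle terms cancel and isostasy reduces to e = (Σt_A − Σt_B) − (Σ(ρt)_A − Σ(ρt)_B) / ρ_m.
Σt_A = 39.9 km; Σt_B = 15.45 km; Σ(ρt)_A = 107.73; Σ(ρt)_B = 36.1518 (in km·g/cm³).
e = (39.9 − 15.45) − (107.73 − 36.1518) / 3.22 = 2.22 km.

2.22 km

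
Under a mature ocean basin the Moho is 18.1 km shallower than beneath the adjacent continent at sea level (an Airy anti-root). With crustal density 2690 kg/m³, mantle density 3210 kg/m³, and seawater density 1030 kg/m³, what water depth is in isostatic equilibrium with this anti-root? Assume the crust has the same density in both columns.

Replacing a thickness d of crust by seawater at the top must be balanced by replacing crust with mantle at the base: d (ρ_c − ρ_w) = a (ρ_m − ρ_c).
d = a (ρ_m − ρ_c)/(ρ_c − ρ_w) = 18.1 km × 520/1660 = 5.67 km.

5.67 km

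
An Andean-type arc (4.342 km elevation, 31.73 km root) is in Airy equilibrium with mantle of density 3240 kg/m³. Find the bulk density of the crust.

ρ_c h = (ρ_m − ρ_c) r → ρ_c (h + r) = ρ_m r → ρ_c = ρ_m r / (h + r).
ρ_c = 3240 × 31.73 km / (4.342 km + 31.73 km) = 2850 kg/m³.

2850 kg/m³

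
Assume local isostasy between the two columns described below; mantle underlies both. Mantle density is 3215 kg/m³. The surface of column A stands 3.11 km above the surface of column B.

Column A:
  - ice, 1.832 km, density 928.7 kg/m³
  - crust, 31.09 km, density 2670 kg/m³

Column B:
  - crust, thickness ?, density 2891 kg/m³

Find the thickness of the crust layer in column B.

34.4 km

Take the compensation level at the base of the deeper column (depth z_c below the surface of column A) and equate Σ ρ_i t_i down to z_c; mantle fills any gap and the z_c terms cancel.
Column A: 1.832×928.7 + 31.09×2670 + (z_c − 32.922)×3215
Column B: 3.11×0 + x×2891 + (z_c − 3.11 − 0 − x)×3215
The z_c×3215 term appears on both sides and cancels. Collect the known terms of each column as K = Σ(ρt)_known − 3215 × (depth of known layers): K_A = 84711.6784 − 3215×32.922 = −21132.5516; K_B = 0 − 3215×(3.11 + 0) = −9998.65.
Balance: K_A = K_B − x×(3215 − 2891), so x = (K_B − K_A)/(3215 − 2891) = 11133.9/324 = 34.4 km.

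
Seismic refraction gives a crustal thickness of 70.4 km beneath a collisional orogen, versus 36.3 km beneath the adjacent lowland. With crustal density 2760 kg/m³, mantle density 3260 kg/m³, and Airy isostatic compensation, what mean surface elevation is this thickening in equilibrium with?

5.23 km

Excess crust Δ = 70.4 km − 36.3 km = 34.1 km, split between elevation h and root r with h + r = Δ.
Airy balance ρ_c h = (ρ_m − ρ_c) r gives r = h ρ_c/(ρ_m − ρ_c), so h (1 + ρ_c/(ρ_m − ρ_c)) = Δ, i.e. h = Δ (ρ_m − ρ_c)/ρ_m.
h = 34.1 km × 500/3260 = 5.23 km.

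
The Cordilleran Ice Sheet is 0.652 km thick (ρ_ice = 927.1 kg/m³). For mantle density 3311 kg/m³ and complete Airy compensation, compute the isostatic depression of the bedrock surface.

0.183 km

For local isostatic compensation: the ice load ρ_ice t is balanced by mantle displaced below, ρ_m s.
s = t ρ_ice / ρ_m = 0.652 km × 927.1/3311 = 0.183 km.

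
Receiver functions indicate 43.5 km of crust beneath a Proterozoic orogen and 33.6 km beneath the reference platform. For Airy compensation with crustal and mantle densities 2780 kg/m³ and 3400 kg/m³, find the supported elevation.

1.81 km

Excess crust Δ = 43.5 km − 33.6 km = 9.9 km, split between elevation h and root r with h + r = Δ.
Airy balance ρ_c h = (ρ_m − ρ_c) r gives r = h ρ_c/(ρ_m − ρ_c), so h (1 + ρ_c/(ρ_m − ρ_c)) = Δ, i.e. h = Δ (ρ_m − ρ_c)/ρ_m.
h = 9.9 km × 620/3400 = 1.81 km.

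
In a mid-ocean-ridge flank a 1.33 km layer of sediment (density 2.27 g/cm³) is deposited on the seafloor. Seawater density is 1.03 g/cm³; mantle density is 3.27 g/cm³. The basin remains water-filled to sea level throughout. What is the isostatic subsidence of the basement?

Submarine loading: the sediment displaces seawater, and the subsidence is in turn flooded, so s (ρ_m − ρ_w) = t (ρ_sed − ρ_w).
s = 1.33 km × (2.27 − 1.03) / (3.27 − 1.03) = 0.736 km.

0.736 km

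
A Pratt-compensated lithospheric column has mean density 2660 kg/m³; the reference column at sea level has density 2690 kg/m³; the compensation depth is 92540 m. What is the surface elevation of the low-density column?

1040 m

ρ_ref D = ρ (D + h) → h = D (ρ_ref − ρ)/ρ.
h = 92540 m × (2690 − 2660)/2660 = 1040 m.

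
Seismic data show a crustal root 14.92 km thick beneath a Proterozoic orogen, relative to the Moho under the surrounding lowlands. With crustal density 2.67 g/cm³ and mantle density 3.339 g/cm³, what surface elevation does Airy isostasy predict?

3.74 km

Equating mass per unit area of the two columns: ρ_c h = (ρ_m − ρ_c) r.
h = r (ρ_m − ρ_c) / ρ_c = 14.92 km × (3.339 − 2.67) / 2.67 = 3.74 km.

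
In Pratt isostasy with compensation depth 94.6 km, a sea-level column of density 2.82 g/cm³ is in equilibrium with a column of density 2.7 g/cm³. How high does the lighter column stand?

ρ_ref D = ρ (D + h) → h = D (ρ_ref − ρ)/ρ.
h = 94.6 km × (2.82 − 2.7)/2.7 = 4.2 km.

4.2 km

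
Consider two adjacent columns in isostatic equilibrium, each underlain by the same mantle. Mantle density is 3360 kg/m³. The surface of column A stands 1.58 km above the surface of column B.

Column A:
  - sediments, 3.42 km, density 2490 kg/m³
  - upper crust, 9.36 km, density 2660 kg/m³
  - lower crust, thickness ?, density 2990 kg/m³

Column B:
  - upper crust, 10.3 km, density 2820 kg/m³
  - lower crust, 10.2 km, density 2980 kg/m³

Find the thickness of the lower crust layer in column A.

14.1 km

Take the compensation level at the base of the deeper column (depth z_c below the surface of column A) and equate Σ ρ_i t_i down to z_c; mantle fills any gap and the z_c terms cancel.
Column A: 3.42×2490 + 9.36×2660 + x×2990 + (z_c − 12.78 − x)×3360
Column B: 1.58×0 + 10.3×2820 + 10.2×2980 + (z_c − 1.58 − 20.5)×3360
The z_c×3360 term appears on both sides and cancels. Collect the known terms of each column as K = Σ(ρt)_known − 3360 × (depth of known layers): K_A = 33413.4 − 3360×12.78 = −9527.4; K_B = 59442 − 3360×(1.58 + 20.5) = −14746.8.
Balance: K_A − x×(3360 − 2990) = K_B, so x = (K_A − K_B)/(3360 − 2990) = 5219.4/370 = 14.1 km.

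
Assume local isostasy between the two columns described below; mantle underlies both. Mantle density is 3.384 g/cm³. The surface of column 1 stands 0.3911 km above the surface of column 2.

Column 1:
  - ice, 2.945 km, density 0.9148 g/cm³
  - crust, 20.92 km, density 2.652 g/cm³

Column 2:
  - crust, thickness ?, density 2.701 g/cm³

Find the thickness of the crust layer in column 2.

31.1 km

Take the compensation level at the base of the deeper column (depth z_c below the surface of column 1) and equate Σ ρ_i t_i down to z_c; mantle fills any gap and the z_c terms cancel.
Column 1: 2.945×0.9148 + 20.92×2.652 + (z_c − 23.865)×3.384
Column 2: 0.3911×0 + x×2.701 + (z_c − 0.3911 − 0 − x)×3.384
The z_c×3.384 term appears on both sides and cancels. Collect the known terms of each column as K = Σ(ρt)_known − 3.384 × (depth of known layers): K_1 = 58.173926 − 3.384×23.865 = −22.585234; K_2 = 0 − 3.384×(0.3911 + 0) = −1.3234824.
Balance: K_1 = K_2 − x×(3.384 − 2.701), so x = (K_2 − K_1)/(3.384 − 2.701) = 21.2618/0.683 = 31.1 km.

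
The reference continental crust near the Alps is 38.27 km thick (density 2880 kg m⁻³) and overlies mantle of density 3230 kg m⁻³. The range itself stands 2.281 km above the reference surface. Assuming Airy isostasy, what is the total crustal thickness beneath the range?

Root depth r = h ρ_c / (ρ_m − ρ_c) = 2.281 km × 2880 / 350 = 18.77 km.
Total thickness = T + h + r = 38.27 km + 2.281 km + 18.77 km = 59.3 km.

59.3 km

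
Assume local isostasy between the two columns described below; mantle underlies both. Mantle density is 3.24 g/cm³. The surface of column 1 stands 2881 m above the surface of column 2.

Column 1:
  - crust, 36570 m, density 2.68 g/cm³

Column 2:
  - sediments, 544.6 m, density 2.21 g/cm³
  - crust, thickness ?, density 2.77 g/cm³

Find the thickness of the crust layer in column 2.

Take the compensation level at the base of the deeper column (depth z_c below the surface of column 1) and equate Σ ρ_i t_i down to z_c; mantle fills any gap and the z_c terms cancel.
Column 1: 36570×2.68 + (z_c − 36570)×3.24
Column 2: 2881×0 + 544.6×2.21 + x×2.77 + (z_c − 2881 − 544.6 − x)×3.24
The z_c×3.24 term appears on both sides and cancels. Collect the known terms of each column as K = Σ(ρt)_known − 3.24 × (depth of known layers): K_1 = 98007.6 − 3.24×36570 = −20479.2; K_2 = 1203.566 − 3.24×(2881 + 544.6) = −9895.378.
Balance: K_1 = K_2 − x×(3.24 − 2.77), so x = (K_2 − K_1)/(3.24 − 2.77) = 10583.8/0.47 = 22500 m.

22500 m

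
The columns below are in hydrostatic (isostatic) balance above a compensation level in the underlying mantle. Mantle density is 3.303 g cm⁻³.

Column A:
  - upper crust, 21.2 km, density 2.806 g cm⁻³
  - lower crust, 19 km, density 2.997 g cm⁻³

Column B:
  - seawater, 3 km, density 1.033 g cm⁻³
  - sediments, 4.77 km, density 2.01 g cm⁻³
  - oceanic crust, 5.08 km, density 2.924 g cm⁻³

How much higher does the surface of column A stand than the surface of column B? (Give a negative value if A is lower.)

For any compensation level in the mantle, the mantle terms cancel and isostasy reduces to e = (Σt_A − Σt_B) − (Σ(ρt)_A − Σ(ρt)_B) / ρ_m.
Σt_A = 40.2 km; Σt_B = 12.85 km; Σ(ρt)_A = 116.4302; Σ(ρt)_B = 27.54062 (in km·g cm⁻³).
e = (40.2 − 12.85) − (116.4302 − 27.54062) / 3.303 = 0.438 km.

0.438 km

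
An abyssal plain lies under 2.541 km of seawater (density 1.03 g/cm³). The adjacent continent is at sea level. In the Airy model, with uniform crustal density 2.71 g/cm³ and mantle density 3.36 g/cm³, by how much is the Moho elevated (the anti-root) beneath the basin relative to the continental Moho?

Equating mass per unit area of the two columns: replacing crust with seawater at the top is compensated by replacing crust with mantle at the base: d (ρ_c − ρ_w) = a (ρ_m − ρ_c).
a = d (ρ_c − ρ_w)/(ρ_m − ρ_c) = 2.541 km × 1.68/0.65 = 6.57 km.

6.57 km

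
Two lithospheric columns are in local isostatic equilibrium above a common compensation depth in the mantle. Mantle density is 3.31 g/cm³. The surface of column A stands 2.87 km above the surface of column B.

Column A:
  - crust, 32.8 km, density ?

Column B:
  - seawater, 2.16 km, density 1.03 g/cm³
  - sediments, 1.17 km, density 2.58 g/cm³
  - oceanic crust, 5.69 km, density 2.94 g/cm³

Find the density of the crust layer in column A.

2.78 g/cm³

Take the compensation level at the base of the deeper column (depth z_c below the surface of column A) and equate Σ ρ_i t_i down to z_c; mantle fills any gap and the z_c terms cancel.
Column A: 32.8×ρ + (z_c − 32.8)×3.31
Column B: 2.87×0 + 2.16×1.03 + 1.17×2.58 + 5.69×2.94 + (z_c − 2.87 − 9.02)×3.31
The z_c×3.31 term appears on both sides and cancels. Collect the known terms of each column as K = Σ(ρt)_known − 3.31 × (depth of known layers): K_A = 0 − 3.31×32.8 = −108.568; K_B = 21.972 − 3.31×(2.87 + 9.02) = −17.3839.
Balance: K_A + 32.8×ρ = K_B, so ρ = (K_B − K_A)/32.8 = 91.1841/32.8 = 2.78 g/cm³.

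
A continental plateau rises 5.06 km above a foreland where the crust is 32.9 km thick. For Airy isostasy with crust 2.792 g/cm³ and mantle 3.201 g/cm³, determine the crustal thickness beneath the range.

72.5 km

Root depth r = h ρ_c / (ρ_m − ρ_c) = 5.06 km × 2.792 / 0.409 = 34.54 km.
Total thickness = T + h + r = 32.9 km + 5.06 km + 34.54 km = 72.5 km.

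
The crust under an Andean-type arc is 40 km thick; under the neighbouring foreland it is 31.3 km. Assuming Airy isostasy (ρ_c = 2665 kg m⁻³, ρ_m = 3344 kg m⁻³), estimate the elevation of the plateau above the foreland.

Excess crust Δ = 40 km − 31.3 km = 8.7 km, split between elevation h and root r with h + r = Δ.
Airy balance ρ_c h = (ρ_m − ρ_c) r gives r = h ρ_c/(ρ_m − ρ_c), so h (1 + ρ_c/(ρ_m − ρ_c)) = Δ, i.e. h = Δ (ρ_m − ρ_c)/ρ_m.
h = 8.7 km × 679/3344 = 1.77 km.

1.77 km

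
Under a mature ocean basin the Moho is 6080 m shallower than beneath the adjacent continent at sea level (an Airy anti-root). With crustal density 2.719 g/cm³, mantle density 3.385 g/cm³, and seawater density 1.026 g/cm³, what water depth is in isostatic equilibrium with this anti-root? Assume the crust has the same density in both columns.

Replacing a thickness d of crust by seawater at the top must be balanced by replacing crust with mantle at the base: d (ρ_c − ρ_w) = a (ρ_m − ρ_c).
d = a (ρ_m − ρ_c)/(ρ_c − ρ_w) = 6080 m × 0.666/1.693 = 2390 m.

2390 m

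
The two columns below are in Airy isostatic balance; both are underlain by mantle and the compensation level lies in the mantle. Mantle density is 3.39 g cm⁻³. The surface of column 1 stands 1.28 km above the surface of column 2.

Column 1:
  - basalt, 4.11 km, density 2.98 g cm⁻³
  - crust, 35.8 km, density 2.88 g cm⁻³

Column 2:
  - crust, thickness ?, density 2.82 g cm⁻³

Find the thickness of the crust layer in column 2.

27.4 km

Take the compensation level at the base of the deeper column (depth z_c below the surface of column 1) and equate Σ ρ_i t_i down to z_c; mantle fills any gap and the z_c terms cancel.
Column 1: 4.11×2.98 + 35.8×2.88 + (z_c − 39.91)×3.39
Column 2: 1.28×0 + x×2.82 + (z_c − 1.28 − 0 − x)×3.39
The z_c×3.39 term appears on both sides and cancels. Collect the known terms of each column as K = Σ(ρt)_known − 3.39 × (depth of known layers): K_1 = 115.3518 − 3.39×39.91 = −19.9431; K_2 = 0 − 3.39×(1.28 + 0) = −4.3392.
Balance: K_1 = K_2 − x×(3.39 − 2.82), so x = (K_2 − K_1)/(3.39 − 2.82) = 15.6039/0.57 = 27.4 km.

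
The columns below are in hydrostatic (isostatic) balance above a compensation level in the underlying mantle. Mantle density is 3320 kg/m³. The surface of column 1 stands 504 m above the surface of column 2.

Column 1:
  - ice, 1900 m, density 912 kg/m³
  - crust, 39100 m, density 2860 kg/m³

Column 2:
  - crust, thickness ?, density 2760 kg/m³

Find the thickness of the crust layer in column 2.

Take the compensation level at the base of the deeper column (depth z_c below the surface of column 1) and equate Σ ρ_i t_i down to z_c; mantle fills any gap and the z_c terms cancel.
Column 1: 1900×912 + 39100×2860 + (z_c − 41000)×3320
Column 2: 504×0 + x×2760 + (z_c − 504 − 0 − x)×3320
The z_c×3320 term appears on both sides and cancels. Collect the known terms of each column as K = Σ(ρt)_known − 3320 × (depth of known layers): K_1 = 113558800 − 3320×41000 = −22561200; K_2 = 0 − 3320×(504 + 0) = −1673280.
Balance: K_1 = K_2 − x×(3320 − 2760), so x = (K_2 − K_1)/(3320 − 2760) = 20887900/560 = 37300 m.

37300 m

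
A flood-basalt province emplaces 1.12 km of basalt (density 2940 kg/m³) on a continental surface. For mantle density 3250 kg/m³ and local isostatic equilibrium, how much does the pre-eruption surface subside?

Subaerial loading: s = t ρ_load / ρ_m.
s = 1.12 km × 2940/3250 = 1.01 km.

1.01 km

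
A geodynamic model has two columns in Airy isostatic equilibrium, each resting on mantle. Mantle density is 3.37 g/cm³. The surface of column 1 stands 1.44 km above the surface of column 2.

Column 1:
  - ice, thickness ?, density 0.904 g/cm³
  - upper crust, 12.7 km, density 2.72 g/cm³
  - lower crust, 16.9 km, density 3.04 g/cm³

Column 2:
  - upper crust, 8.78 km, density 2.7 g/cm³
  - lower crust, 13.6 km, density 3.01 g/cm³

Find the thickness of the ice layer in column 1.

Take the compensation level at the base of the deeper column (depth z_c below the surface of column 1) and equate Σ ρ_i t_i down to z_c; mantle fills any gap and the z_c terms cancel.
Column 1: x×0.904 + 12.7×2.72 + 16.9×3.04 + (z_c − 29.6 − x)×3.37
Column 2: 1.44×0 + 8.78×2.7 + 13.6×3.01 + (z_c − 1.44 − 22.38)×3.37
The z_c×3.37 term appears on both sides and cancels. Collect the known terms of each column as K = Σ(ρt)_known − 3.37 × (depth of known layers): K_1 = 85.92 − 3.37×29.6 = −13.832; K_2 = 64.642 − 3.37×(1.44 + 22.38) = −15.6314.
Balance: K_1 − x×(3.37 − 0.904) = K_2, so x = (K_1 − K_2)/(3.37 − 0.904) = 1.7994/2.466 = 0.73 km.

0.73 km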